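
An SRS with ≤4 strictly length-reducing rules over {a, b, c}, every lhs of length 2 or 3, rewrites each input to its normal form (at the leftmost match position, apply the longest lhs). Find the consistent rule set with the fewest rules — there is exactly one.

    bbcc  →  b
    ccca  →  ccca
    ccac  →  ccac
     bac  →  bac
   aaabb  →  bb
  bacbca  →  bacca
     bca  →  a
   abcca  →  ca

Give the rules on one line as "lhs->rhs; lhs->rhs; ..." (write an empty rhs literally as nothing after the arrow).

ab->b; bc->; bcc->cb; cb->c

  | bbcc => bcb => b
  | ccca
  | ccac
  | bac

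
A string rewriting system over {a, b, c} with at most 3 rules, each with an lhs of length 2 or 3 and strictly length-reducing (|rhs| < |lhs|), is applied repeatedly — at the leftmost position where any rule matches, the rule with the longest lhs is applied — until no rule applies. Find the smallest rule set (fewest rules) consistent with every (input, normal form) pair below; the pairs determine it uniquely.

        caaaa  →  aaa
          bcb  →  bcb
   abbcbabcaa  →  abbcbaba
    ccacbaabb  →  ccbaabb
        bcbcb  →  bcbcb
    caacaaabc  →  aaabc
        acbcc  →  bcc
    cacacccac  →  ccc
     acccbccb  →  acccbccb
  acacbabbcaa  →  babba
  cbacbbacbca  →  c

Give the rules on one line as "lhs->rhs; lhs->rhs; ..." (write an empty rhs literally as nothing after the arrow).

  | caaaa => aaa
  | bcb
  | abbcbabcaa => abbcbaba
  | ccacbaabb => ccbaabb

acb->b; ca->; cbb->c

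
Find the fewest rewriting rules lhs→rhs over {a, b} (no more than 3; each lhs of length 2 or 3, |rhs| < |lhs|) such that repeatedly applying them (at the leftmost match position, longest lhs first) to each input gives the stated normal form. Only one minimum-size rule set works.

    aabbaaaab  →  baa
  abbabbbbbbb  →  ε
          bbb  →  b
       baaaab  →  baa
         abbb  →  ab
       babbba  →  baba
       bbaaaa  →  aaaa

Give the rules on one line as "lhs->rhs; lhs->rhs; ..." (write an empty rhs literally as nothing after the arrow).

aab->; bb->

  | aabbaaaab => baaaab => baa
  | abbabbbbbbb => aabbbbbbb => bbbbbb => bbbb => bb => ε
  | bbb => b
  | baaaab => baa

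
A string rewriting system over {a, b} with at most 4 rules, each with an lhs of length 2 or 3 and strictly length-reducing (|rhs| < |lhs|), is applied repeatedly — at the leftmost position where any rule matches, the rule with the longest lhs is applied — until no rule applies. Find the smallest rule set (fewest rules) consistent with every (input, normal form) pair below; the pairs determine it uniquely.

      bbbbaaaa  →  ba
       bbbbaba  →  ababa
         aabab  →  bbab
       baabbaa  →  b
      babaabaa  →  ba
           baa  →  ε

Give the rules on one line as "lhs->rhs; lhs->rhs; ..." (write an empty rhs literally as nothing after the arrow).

aa->b; baa->; bbb->a

  | bbbbaaaa => abaaaa => aaa => ba
  | bbbbaba => ababa
  | aabab => bbab
  | baabbaa => bbaa => b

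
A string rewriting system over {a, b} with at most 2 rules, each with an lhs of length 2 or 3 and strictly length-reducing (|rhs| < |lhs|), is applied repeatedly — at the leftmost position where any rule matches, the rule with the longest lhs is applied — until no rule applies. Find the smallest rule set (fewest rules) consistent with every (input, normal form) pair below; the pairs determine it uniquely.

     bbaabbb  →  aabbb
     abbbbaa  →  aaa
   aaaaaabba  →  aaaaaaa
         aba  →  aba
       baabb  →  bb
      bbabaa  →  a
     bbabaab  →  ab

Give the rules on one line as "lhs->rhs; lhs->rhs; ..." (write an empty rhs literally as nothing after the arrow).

  | bbaabbb => aabbb
  | abbbbaa => abbaa => aaa
  | aaaaaabba => aaaaaaa
  | aba

baa->; bba->a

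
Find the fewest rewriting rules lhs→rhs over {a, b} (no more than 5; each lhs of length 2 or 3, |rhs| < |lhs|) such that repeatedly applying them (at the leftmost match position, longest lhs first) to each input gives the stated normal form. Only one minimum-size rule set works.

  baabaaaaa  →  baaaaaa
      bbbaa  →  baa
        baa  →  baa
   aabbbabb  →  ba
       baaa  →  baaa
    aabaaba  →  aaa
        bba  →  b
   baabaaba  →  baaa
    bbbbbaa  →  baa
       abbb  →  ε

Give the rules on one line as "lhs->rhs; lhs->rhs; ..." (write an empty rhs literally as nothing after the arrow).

ab->; bab->ba; bb->; bba->b

  | baabaaaaa => baaaaaa
  | bbbaa => baa
  | baa
  | aabbbabb => abbabb => babb => bab => ba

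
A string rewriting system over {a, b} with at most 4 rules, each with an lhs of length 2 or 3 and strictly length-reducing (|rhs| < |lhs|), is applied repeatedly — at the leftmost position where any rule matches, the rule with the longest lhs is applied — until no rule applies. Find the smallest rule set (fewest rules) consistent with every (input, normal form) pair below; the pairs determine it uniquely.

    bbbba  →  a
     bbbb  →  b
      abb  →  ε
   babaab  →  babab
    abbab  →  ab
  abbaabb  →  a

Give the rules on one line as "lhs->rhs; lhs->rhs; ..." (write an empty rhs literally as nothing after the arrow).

abb->; baa->ba; bb->b; bba->a

  | bbbba => bbba => bba => a
  | bbbb => bbb => bb => b
  | abb => ε
  | babaab => babab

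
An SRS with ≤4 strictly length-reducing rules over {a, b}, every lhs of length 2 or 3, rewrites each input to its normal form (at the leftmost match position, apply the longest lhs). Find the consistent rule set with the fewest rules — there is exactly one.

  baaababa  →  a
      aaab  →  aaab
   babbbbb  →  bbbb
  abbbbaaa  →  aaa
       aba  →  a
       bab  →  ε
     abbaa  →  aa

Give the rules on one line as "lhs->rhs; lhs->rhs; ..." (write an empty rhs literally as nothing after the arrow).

aba->ba; ba->a; bab->

  | baaababa => aaababa => aababa => ababa => baba => a
  | aaab
  | babbbbb => bbbb
  | abbbbaaa => abbbaaa => abbaaa => abaaa => baaa => aaa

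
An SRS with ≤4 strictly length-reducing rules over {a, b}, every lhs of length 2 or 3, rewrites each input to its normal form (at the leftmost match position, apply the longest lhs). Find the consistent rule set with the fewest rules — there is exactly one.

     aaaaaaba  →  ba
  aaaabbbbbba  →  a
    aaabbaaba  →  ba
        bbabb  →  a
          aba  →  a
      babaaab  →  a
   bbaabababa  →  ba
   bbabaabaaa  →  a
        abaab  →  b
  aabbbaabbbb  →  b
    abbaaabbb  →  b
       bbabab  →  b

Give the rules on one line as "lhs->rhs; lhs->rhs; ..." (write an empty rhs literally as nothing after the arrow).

  | aaaaaaba => aaaaaba => aaaaba => aaaba => aaba => ba
  | aaaabbbbbba => aaabbbbbba => aabbbbbba => bbbbbba => abbbba => bbba => aba => a
  | aaabbaaba => aabbaaba => bbaaba => aaaba => aaba => ba
  | bbabb => aabb => bb => a

aa->a; aab->b; ab->; bb->a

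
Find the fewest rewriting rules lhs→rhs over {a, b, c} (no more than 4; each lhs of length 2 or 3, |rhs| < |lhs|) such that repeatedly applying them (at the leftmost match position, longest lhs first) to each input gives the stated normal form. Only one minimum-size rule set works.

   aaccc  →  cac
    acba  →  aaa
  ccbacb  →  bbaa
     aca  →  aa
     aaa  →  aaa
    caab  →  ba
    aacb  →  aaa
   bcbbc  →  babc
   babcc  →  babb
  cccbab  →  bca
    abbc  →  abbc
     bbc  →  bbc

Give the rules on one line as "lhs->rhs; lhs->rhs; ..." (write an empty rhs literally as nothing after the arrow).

  | aaccc => aabc => cac
  | acba => aaa
  | ccbacb => bbacb => bbaa
  | aca => aa

aab->ca; aca->aa; cb->a; cc->b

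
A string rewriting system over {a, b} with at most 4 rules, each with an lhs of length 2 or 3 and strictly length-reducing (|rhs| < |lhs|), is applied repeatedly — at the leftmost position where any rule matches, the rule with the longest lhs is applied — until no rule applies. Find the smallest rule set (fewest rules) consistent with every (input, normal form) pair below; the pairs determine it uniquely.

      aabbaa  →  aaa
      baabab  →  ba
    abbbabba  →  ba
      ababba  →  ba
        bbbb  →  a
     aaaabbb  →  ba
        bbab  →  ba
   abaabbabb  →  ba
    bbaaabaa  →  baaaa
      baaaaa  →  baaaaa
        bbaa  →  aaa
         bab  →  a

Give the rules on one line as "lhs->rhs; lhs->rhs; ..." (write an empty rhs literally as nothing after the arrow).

  | aabbaa => babaa => bbaa => aaa
  | baabab => bbaab => aaab => aba => ba
  | abbbabba => bbbabba => ababba => babba => bbba => aba => ba
  | ababba => babba => bbba => aba => ba

aab->ba; ab->b; bb->a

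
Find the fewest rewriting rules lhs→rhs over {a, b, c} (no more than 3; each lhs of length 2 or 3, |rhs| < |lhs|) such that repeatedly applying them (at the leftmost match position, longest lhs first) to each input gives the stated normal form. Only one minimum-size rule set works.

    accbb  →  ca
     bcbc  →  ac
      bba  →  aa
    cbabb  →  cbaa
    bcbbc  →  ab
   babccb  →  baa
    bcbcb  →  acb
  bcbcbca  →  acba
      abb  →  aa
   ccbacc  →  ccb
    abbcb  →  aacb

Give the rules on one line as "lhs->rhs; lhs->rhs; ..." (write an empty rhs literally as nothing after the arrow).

  | accbb => cbb => ca
  | bcbc => bbc => ac
  | bba => aa
  | cbabb => cbaa

acc->c; bb->a; bc->b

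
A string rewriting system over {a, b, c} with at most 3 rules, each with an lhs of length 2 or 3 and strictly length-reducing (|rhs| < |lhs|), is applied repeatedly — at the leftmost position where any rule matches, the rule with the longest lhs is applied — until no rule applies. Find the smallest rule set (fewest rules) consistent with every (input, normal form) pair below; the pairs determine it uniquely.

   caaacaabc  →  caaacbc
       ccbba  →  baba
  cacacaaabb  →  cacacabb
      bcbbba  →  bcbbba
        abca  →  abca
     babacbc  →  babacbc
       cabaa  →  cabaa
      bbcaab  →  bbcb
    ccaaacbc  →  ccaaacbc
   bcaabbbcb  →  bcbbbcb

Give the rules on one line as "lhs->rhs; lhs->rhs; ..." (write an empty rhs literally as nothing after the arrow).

  | caaacaabc => caaacbc
  | ccbba => baba
  | cacacaaabb => cacacabb
  | bcbbba

aab->b; ccb->ba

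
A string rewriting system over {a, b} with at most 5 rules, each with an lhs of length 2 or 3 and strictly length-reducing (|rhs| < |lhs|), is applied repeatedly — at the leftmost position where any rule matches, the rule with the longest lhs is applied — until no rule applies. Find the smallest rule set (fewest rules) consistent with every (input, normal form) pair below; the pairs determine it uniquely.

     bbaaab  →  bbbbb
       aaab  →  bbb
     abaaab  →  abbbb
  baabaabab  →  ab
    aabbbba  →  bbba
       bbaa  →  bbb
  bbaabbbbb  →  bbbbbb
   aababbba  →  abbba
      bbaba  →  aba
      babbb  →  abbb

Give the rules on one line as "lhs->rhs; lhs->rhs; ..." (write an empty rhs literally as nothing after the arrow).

aa->b; aaa->bb; aab->; bab->ab

  | bbaaab => bbbbb
  | aaab => bbb
  | abaaab => abbbb
  | baabaabab => baabab => bab => ab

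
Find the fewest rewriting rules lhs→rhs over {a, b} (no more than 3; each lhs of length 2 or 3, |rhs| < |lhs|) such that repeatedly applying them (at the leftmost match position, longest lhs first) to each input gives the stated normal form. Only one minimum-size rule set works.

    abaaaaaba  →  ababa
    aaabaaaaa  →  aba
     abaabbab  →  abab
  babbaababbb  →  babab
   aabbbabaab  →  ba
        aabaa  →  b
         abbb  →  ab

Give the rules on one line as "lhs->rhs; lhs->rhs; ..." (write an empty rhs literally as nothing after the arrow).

  | abaaaaaba => abaaaba => ababa
  | aaabaaaaa => abaaaaa => abaaa => aba
  | abaabbab => abbbab => abab
  | babbaababbb => baaababbb => bababbb => babab

aa->; bb->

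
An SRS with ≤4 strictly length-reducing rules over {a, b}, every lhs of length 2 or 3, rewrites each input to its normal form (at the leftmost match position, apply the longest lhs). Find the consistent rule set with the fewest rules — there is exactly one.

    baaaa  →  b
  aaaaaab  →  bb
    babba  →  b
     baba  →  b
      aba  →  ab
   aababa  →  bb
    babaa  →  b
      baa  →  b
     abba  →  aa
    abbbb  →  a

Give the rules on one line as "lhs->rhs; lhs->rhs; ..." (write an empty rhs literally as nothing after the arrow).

aaa->bb; abb->a; ba->b; bba->ba

  | baaaa => baaa => baa => ba => b
  | aaaaaab => bbaaab => baaab => baab => bab => bb
  | babba => bbba => bba => ba => b
  | baba => bba => ba => b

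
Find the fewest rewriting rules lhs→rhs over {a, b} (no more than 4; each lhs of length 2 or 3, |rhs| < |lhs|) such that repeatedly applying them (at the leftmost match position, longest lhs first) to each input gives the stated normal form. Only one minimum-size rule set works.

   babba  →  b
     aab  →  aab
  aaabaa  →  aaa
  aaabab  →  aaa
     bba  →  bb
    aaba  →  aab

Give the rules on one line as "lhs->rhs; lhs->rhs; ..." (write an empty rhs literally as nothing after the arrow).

  | babba => ba => b
  | aab
  | aaabaa => aaa
  | aaabab => aaa

ba->b; baa->; bab->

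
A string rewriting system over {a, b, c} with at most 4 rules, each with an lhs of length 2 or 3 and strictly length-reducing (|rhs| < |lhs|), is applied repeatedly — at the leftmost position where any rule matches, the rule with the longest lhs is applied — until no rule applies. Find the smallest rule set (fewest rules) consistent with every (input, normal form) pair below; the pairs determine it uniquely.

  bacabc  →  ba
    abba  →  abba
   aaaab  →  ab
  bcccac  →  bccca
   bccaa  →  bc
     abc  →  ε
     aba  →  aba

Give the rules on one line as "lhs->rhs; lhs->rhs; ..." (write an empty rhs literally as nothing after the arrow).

aaa->; abc->; ac->a; caa->

  | bacabc => baabc => ba
  | abba
  | aaaab => ab
  | bcccac => bccca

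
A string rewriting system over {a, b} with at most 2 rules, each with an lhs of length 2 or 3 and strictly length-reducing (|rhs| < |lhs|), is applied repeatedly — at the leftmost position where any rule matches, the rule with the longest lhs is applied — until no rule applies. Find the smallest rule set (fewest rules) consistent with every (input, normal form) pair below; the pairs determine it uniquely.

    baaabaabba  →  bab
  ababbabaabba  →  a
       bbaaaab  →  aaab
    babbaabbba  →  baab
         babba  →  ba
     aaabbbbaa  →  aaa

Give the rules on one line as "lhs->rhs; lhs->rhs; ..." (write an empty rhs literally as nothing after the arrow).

aba->b; bba->

  | baaabaabba => baababba => babbba => bab
  | ababbabaabba => bbbabaabba => bbaabba => abba => a
  | bbaaaab => aaab
  | babbaabbba => baabbba => baab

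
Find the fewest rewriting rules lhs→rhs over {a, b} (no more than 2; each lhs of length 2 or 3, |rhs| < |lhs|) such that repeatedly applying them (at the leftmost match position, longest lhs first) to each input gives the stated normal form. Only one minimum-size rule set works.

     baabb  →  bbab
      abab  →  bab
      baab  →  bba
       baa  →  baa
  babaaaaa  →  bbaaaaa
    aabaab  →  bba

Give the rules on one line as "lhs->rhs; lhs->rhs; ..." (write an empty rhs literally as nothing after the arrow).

  | baabb => bbab
  | abab => bab
  | baab => bba
  | baa

aab->ba; aba->ba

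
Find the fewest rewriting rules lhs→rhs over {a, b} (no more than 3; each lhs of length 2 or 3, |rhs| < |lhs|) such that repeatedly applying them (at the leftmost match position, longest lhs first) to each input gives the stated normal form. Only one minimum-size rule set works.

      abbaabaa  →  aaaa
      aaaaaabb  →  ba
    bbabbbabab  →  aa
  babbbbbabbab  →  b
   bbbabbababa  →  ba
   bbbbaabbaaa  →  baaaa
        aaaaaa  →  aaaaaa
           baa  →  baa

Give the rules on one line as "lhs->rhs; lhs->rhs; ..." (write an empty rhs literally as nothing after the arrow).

aab->ba; ab->; bb->a

  | abbaabaa => baabaa => bbaaa => aaaa
  | aaaaaabb => aaaabab => aabaab => baaab => baba => ba
  | bbabbbabab => aabbbabab => babbabab => bbabab => aabab => baab => bba => aa
  | babbbbbabbab => bbbbbabbab => abbbabbab => bbabbab => aabbab => babab => bab => b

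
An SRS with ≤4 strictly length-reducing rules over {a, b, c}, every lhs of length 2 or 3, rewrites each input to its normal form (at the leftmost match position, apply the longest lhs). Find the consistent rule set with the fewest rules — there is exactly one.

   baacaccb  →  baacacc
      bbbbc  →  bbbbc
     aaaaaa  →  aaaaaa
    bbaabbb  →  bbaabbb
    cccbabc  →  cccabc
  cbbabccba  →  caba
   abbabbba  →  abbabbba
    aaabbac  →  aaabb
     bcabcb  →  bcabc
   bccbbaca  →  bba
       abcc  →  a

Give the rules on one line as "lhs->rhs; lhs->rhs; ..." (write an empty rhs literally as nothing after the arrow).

bac->b; bcc->; cb->c

  | baacaccb => baacacc
  | bbbbc
  | aaaaaa
  | bbaabbb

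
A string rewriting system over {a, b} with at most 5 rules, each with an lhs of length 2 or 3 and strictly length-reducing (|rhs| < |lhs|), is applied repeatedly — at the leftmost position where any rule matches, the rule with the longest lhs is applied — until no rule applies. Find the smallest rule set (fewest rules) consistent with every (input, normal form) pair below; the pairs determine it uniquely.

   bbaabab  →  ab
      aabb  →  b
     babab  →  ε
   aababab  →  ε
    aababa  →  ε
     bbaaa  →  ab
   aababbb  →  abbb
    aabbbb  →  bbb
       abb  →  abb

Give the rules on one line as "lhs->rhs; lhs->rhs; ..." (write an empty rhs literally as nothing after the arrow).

  | bbaabab => baabab => aabab => ab
  | aabb => b
  | babab => abab => aab => ε
  | aababab => abab => aab => ε

aa->; aaa->ab; aab->; ba->a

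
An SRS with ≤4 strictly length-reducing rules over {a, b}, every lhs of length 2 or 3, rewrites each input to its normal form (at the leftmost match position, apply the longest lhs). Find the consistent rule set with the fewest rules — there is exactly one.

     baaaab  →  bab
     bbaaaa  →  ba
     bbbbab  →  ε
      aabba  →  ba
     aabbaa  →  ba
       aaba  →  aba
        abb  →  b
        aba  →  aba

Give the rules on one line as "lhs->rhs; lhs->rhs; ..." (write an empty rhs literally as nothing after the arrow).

  | baaaab => baaab => baab => bab
  | bbaaaa => baaa => baa => ba
  | bbbbab => bbab => bb => ε
  | aabba => abba => ba

aa->a; abb->b; bb->; bba->b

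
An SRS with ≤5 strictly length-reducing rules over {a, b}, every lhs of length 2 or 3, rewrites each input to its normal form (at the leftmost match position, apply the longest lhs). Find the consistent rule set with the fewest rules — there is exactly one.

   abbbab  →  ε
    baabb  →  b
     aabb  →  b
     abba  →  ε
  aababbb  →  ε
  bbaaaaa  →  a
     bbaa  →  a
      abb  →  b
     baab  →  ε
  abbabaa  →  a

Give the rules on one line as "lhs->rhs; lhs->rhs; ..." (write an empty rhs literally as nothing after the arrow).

  | abbbab => bbab => ab => ε
  | baabb => abb => b
  | aabb => abb => b
  | abba => ba => ε

aa->a; ab->; ba->; bb->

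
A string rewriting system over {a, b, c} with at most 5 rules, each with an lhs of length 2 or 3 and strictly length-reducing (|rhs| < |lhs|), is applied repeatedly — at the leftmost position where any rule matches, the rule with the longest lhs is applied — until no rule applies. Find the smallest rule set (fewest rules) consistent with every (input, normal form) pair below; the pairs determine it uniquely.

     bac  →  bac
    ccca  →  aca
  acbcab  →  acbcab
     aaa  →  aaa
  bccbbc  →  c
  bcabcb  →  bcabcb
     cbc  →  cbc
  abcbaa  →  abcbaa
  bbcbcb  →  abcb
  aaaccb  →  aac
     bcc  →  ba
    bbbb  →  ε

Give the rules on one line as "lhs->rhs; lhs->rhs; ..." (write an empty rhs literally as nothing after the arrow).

  | bac
  | ccca => aca
  | acbcab
  | aaa

acc->b; bb->c; cbb->; cc->a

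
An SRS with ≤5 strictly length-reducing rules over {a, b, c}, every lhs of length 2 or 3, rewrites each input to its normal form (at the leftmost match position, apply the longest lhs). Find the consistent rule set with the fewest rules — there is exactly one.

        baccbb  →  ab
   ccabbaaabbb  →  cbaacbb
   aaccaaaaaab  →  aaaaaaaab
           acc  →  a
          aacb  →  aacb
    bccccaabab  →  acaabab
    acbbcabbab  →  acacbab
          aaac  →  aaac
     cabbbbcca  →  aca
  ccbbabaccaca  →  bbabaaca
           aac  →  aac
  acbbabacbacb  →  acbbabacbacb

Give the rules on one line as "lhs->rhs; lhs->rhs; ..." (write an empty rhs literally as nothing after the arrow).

abb->cb; bbc->bc; bc->a; cc->

  | baccbb => babb => bcb => ab
  | ccabbaaabbb => abbaaabbb => cbaaabbb => cbaacbb
  | aaccaaaaaab => aaaaaaaab
  | acc => a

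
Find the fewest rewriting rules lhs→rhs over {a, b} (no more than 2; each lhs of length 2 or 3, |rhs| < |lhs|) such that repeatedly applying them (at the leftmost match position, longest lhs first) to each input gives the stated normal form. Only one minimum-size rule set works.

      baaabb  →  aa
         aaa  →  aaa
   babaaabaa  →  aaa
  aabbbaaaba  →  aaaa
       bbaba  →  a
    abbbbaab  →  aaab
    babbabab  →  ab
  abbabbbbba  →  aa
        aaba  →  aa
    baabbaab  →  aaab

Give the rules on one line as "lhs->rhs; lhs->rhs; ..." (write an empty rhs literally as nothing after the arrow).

ba->; bb->

  | baaabb => aabb => aa
  | aaa
  | babaaabaa => baaabaa => aabaa => aaa
  | aabbbaaaba => aabaaaba => aaaaba => aaaa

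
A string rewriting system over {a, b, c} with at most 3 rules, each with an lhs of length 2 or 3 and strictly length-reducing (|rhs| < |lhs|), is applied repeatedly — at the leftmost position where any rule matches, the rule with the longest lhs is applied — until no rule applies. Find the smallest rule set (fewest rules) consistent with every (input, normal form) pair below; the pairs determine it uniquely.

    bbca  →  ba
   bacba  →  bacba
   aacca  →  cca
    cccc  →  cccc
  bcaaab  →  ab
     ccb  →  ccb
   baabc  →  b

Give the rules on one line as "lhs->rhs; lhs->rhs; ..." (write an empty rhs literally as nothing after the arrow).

aa->; bc->

  | bbca => ba
  | bacba
  | aacca => cca
  | cccc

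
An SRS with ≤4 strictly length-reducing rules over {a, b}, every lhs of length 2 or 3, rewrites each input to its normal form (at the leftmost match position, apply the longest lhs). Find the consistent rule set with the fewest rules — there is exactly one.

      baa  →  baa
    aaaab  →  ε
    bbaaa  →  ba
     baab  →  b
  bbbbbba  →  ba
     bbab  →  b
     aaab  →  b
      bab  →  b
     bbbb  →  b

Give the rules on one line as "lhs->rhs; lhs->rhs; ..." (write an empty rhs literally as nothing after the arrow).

aaa->a; aab->; ab->b; bb->b

  | baa
  | aaaab => aab => ε
  | bbaaa => baaa => ba
  | baab => b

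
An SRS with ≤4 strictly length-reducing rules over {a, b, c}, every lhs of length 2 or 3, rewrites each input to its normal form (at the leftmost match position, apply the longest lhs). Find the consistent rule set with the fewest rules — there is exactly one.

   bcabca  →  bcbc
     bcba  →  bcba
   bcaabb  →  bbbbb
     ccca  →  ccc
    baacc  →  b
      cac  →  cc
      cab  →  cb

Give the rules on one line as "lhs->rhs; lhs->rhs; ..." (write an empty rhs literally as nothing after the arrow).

ac->; ca->c; caa->bb

  | bcabca => bcbca => bcbc
  | bcba
  | bcaabb => bbbbb
  | ccca => ccc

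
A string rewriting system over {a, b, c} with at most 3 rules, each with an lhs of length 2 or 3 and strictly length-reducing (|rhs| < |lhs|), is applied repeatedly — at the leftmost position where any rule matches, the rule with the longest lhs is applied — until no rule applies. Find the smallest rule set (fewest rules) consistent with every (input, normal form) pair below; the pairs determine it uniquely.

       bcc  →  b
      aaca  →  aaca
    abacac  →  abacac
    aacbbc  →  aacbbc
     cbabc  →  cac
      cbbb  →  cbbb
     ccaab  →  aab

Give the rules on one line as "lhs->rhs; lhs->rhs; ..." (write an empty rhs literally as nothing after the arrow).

  | bcc => b
  | aaca
  | abacac
  | aacbbc

bab->a; cc->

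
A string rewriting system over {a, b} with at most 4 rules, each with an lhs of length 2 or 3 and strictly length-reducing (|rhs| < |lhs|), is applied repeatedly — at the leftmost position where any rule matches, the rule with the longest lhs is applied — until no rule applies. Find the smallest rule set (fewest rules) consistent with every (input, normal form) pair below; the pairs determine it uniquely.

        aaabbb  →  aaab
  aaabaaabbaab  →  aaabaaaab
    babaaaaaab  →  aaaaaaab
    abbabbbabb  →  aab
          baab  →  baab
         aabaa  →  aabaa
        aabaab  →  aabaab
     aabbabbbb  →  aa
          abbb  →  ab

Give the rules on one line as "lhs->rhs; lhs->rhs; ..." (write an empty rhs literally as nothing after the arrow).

bab->a; bb->; bba->

  | aaabbb => aaab
  | aaabaaabbaab => aaabaaaab
  | babaaaaaab => aaaaaaab
  | abbabbbabb => abbbabb => ababb => aab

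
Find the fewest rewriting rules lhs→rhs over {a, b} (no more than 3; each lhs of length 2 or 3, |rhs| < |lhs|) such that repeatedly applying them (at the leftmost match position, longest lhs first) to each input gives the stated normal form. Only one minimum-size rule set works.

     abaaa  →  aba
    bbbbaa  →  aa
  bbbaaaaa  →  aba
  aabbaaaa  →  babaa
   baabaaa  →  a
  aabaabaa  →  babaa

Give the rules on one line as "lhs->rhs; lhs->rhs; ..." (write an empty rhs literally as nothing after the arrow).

  | abaaa => aba
  | bbbbaa => abbaa => aaaa => aa
  | bbbaaaaa => abaaaaa => abaaa => aba
  | aabbaaaa => babaaaa => babaa

aaa->a; aab->ba; bb->a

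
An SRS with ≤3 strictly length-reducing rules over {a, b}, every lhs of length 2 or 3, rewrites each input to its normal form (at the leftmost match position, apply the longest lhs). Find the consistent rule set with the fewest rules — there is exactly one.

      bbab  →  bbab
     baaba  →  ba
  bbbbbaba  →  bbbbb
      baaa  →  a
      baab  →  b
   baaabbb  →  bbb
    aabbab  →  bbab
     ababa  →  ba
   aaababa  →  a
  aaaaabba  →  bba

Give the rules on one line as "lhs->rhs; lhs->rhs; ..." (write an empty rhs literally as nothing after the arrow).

  | bbab
  | baaba => ba
  | bbbbbaba => bbbbb
  | baaa => a

aba->; abb->bb; baa->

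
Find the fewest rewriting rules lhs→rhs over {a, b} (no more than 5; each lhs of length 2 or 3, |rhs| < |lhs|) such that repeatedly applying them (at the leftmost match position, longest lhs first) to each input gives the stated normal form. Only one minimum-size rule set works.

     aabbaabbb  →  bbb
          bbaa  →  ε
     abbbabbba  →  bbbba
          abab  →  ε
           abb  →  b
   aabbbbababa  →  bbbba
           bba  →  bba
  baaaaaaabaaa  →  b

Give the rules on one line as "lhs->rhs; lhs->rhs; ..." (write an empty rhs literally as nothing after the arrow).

aa->; aaa->b; ab->; baa->aa

  | aabbaabbb => bbaabbb => baabbb => aabbb => bbb
  | bbaa => baa => aa => ε
  | abbbabbba => bbabbba => bbbba
  | abab => ab => ε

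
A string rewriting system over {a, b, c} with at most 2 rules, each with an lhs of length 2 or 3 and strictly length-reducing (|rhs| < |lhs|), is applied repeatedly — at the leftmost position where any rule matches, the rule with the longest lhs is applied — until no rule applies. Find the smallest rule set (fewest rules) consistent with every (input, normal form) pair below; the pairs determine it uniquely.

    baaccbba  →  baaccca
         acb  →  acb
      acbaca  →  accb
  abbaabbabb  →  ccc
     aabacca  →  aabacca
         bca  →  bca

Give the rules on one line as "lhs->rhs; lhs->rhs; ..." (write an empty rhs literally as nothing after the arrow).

  | baaccbba => baaccca
  | acb
  | acbaca => acbbb => accb
  | abbaabbabb => acaabbabb => bbabbabb => cabbabb => cacabb => cbbbb => ccbb => ccc

aca->bb; bb->c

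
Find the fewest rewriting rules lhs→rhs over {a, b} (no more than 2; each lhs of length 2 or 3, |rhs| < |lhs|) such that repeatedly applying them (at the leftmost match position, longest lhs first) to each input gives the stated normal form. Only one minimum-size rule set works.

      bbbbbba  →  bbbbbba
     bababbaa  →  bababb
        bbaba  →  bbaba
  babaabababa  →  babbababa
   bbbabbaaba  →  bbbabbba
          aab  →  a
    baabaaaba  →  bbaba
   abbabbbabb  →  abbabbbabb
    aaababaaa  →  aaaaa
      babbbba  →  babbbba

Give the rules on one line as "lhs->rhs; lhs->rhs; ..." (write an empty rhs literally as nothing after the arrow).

  | bbbbbba
  | bababbaa => bababb
  | bbaba
  | babaabababa => babbababa

aab->a; baa->b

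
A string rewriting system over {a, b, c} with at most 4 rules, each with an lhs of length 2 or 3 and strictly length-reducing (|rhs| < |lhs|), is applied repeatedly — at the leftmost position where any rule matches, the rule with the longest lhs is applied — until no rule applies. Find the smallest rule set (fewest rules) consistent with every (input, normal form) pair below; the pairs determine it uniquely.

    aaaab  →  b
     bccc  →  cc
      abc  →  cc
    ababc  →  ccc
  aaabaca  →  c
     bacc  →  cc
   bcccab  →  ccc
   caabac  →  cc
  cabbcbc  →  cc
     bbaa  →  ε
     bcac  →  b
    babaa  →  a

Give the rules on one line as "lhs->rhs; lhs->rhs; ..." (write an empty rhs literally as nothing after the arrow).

  | aaaab => aaac => aab => ac => b
  | bccc => cc
  | abc => cc
  | ababc => cabc => ccc

ab->c; ac->b; ba->; bc->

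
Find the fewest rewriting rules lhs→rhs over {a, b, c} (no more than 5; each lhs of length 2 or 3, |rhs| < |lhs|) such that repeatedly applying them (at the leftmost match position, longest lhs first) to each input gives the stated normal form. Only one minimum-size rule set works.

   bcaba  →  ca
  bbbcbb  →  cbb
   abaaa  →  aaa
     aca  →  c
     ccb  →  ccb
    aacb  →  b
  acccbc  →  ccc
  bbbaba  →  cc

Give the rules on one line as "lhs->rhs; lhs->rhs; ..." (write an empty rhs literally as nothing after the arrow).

  | bcaba => caba => ca
  | bbbcbb => bbcbb => bcbb => cbb
  | abaaa => aaa
  | aca => ba => c

ab->; ac->b; ba->c; bc->c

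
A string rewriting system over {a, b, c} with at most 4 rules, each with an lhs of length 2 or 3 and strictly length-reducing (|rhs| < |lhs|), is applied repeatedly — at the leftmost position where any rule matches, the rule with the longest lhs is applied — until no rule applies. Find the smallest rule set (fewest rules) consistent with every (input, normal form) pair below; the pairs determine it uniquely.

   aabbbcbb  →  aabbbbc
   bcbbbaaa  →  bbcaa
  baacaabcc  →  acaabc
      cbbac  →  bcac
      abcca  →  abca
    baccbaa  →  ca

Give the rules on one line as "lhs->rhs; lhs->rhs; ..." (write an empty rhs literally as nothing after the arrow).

  | aabbbcbb => aabbbbc
  | bcbbbaaa => bbcbaaa => bbcaa
  | baacaabcc => acaabcc => acaabc
  | cbbac => bcac

ba->; cbb->bc; cc->c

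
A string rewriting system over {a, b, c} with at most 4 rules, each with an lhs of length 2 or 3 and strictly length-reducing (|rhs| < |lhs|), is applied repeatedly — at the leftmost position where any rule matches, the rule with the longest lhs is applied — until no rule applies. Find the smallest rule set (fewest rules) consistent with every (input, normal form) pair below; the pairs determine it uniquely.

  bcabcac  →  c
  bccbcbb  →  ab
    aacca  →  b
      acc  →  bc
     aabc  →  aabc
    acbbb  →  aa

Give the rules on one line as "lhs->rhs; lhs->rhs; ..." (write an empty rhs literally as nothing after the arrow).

ac->b; bb->a; bca->c; cc->

  | bcabcac => cbcac => ccc => c
  | bccbcbb => bbcbb => acbb => bbb => ab
  | aacca => abca => ac => b
  | acc => bc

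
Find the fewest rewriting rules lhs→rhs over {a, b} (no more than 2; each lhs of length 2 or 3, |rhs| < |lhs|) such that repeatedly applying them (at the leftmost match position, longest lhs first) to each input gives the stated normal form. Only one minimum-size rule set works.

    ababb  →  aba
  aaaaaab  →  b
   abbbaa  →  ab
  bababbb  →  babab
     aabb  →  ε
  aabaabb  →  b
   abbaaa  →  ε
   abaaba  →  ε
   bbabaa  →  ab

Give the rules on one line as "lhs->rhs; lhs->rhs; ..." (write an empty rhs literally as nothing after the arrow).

  | ababb => aba
  | aaaaaab => aaaab => aab => b
  | abbbaa => abaa => ab
  | bababbb => babab

aa->; bb->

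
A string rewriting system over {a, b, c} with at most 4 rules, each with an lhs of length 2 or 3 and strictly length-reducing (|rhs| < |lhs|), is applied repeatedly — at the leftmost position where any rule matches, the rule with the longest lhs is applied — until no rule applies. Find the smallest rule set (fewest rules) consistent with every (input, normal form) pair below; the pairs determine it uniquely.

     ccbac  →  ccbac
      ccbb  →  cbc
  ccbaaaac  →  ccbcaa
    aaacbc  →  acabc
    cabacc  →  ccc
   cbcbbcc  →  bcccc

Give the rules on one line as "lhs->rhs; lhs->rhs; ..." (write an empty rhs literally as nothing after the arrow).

  | ccbac
  | ccbb => cbc
  | ccbaaaac => ccbaaca => ccbcaa
  | aaacbc => acabc

aac->ca; aba->; cbb->bc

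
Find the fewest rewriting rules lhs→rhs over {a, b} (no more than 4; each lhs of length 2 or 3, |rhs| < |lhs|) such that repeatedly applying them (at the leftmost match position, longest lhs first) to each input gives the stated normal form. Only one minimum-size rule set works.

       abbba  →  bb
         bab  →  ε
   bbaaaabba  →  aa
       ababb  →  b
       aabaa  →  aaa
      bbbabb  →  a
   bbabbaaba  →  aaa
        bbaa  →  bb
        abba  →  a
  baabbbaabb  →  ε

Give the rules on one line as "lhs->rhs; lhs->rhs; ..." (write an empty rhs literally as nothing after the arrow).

  | abbba => bba => bb
  | bab => ab => ε
  | bbaaaabba => bbaaabba => bbaabba => bbabba => bbbba => aaba => aa
  | ababb => abb => b

ab->; ba->a; bba->bb; bbb->aa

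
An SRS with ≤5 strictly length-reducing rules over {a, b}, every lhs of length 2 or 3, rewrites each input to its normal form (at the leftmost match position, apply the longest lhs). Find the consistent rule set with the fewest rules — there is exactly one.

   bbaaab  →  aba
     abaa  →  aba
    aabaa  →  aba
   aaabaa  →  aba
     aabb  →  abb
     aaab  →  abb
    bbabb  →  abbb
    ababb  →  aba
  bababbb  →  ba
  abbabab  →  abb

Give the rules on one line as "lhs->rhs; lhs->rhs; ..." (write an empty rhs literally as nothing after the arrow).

  | bbaaab => abaab => abab => aba
  | abaa => aba
  | aabaa => abaa => aba
  | aaabaa => abbaa => aaba => aba

aa->a; aaa->ab; bab->ba; bba->ab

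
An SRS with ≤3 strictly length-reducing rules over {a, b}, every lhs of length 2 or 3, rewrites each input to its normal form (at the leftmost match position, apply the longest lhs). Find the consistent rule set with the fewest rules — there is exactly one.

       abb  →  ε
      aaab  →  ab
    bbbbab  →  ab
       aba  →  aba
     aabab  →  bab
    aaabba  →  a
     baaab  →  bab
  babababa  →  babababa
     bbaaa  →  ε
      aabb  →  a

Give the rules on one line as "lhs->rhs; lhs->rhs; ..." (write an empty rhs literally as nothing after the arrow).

aa->; bb->a

  | abb => aa => ε
  | aaab => ab
  | bbbbab => abbab => aaab => ab
  | aba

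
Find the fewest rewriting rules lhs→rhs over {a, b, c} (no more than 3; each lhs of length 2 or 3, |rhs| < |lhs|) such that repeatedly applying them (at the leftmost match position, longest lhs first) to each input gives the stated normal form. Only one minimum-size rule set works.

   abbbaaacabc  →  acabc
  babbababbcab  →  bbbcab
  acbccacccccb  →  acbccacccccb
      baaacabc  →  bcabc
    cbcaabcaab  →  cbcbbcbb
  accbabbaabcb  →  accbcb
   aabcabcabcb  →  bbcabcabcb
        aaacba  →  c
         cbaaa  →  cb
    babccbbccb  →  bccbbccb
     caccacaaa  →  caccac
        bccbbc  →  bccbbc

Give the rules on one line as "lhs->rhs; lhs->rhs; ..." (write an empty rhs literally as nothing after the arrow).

  | abbbaaacabc => abbaacabc => abacabc => acabc
  | babbababbcab => bbababbcab => bbabbcab => bbbcab
  | acbccacccccb
  | baaacabc => aacabc => bcabc

aa->b; ba->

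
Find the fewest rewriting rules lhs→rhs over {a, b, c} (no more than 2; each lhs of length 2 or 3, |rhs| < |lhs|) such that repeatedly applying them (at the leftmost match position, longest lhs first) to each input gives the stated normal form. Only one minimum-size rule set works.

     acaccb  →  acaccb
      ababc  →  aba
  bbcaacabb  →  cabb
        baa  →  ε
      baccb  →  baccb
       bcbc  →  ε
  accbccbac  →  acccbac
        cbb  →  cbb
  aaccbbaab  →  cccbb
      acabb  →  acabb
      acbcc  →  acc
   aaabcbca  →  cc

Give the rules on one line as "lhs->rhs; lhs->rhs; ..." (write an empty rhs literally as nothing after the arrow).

aa->c; bc->

  | acaccb
  | ababc => aba
  | bbcaacabb => baacabb => bccabb => cabb
  | baa => bc => ε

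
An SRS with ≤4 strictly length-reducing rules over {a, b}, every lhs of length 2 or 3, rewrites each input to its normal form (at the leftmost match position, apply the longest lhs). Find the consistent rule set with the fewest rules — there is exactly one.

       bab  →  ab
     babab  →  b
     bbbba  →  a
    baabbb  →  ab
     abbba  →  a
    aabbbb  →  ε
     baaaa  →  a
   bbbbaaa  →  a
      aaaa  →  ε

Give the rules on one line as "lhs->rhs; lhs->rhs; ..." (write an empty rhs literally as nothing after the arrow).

  | bab => ab
  | babab => abab => aab => b
  | bbbba => bba => a
  | baabbb => abbb => ab

aa->; ba->; bab->ab; bb->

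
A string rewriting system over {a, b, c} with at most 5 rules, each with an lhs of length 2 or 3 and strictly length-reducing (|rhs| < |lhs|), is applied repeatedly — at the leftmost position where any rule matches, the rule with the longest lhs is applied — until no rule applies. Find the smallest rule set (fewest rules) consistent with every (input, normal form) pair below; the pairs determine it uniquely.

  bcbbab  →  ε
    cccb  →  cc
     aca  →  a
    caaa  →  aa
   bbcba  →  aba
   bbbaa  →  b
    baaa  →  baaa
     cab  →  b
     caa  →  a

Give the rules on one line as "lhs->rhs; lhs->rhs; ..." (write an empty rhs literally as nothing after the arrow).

  | bcbbab => bbab => cb => ε
  | cccb => cc
  | aca => a
  | caaa => aa

bba->c; bbc->a; ca->; cb->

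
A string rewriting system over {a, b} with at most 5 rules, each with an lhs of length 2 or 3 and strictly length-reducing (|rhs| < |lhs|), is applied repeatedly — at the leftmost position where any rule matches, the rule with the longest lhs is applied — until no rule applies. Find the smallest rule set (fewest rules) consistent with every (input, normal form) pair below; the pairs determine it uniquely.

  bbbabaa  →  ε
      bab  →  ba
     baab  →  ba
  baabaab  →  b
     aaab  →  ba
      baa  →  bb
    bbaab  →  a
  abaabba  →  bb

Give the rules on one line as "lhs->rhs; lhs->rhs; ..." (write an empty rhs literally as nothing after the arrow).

  | bbbabaa => baabaa => bbbaa => baaa => bba => ε
  | bab => ba
  | baab => bbb => ba
  | baabaab => bbbaab => baaab => bbab => b

aa->b; ab->a; bba->; bbb->ba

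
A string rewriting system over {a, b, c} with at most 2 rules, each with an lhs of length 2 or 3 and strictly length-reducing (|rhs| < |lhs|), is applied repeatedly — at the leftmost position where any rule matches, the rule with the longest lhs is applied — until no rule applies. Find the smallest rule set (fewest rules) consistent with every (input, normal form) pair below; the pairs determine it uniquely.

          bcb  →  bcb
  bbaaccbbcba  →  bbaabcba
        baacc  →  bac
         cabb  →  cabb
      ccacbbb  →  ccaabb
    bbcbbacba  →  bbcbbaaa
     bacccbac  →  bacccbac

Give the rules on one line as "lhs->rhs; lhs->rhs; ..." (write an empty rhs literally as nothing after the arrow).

aac->a; acb->aa

  | bcb
  | bbaaccbbcba => bbacbbcba => bbaabcba
  | baacc => bac
  | cabb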